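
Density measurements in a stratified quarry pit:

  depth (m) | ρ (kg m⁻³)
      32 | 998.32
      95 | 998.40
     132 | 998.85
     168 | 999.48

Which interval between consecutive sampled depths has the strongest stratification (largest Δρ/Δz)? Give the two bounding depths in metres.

Compute the density gradient over each adjacent pair:
  32–95 m: Δρ/Δz = 0.08/63 = 1.3 × 10⁻³ kg m⁻⁴
  95–132 m: Δρ/Δz = 0.45/37 = 0.012 kg m⁻⁴
  132–168 m: Δρ/Δz = 0.63/36 = 0.018 kg m⁻⁴
The largest gradient is in the 132–168 m interval — the pycnocline.

132–168 m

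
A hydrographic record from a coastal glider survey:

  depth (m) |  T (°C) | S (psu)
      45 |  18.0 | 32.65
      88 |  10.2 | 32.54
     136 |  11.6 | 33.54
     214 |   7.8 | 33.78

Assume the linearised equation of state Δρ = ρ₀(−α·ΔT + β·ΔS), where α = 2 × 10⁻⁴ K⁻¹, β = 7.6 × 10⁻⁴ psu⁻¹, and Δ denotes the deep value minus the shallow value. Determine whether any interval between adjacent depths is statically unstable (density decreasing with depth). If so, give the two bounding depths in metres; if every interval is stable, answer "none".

Evaluate Δρ/ρ₀ = −αΔT + βΔS across each adjacent pair:
  45–88 m: −αΔT+βΔS = −(2 × 10⁻⁴)(-7.8)+(7.6 × 10⁻⁴)(-0.11) = 1.5 × 10⁻³ → stable
  88–136 m: −αΔT+βΔS = −(2 × 10⁻⁴)(+1.4)+(7.6 × 10⁻⁴)(+1.00) = 4.8 × 10⁻⁴ → stable
  136–214 m: −αΔT+βΔS = −(2 × 10⁻⁴)(-3.8)+(7.6 × 10⁻⁴)(+0.24) = 9.4 × 10⁻⁴ → stable
Every interval has Δρ > 0: the column is stably stratified throughout.

none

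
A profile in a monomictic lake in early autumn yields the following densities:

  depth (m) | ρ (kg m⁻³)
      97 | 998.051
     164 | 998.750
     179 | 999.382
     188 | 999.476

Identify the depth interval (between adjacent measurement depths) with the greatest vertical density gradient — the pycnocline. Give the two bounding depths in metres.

Compute the density gradient over each adjacent pair:
  97–164 m: Δρ/Δz = 0.699/67 = 0.010 kg m⁻⁴
  164–179 m: Δρ/Δz = 0.632/15 = 0.042 kg m⁻⁴
  179–188 m: Δρ/Δz = 0.094/9 = 0.010 kg m⁻⁴
The largest gradient is in the 164–179 m interval — the pycnocline.

164–179 m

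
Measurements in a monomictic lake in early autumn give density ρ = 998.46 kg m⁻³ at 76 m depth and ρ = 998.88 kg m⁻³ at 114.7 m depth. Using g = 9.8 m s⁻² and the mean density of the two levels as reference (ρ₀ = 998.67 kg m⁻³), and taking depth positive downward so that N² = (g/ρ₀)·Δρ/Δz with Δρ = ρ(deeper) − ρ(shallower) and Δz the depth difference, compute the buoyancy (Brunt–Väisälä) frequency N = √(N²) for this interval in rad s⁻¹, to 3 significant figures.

0.0103 rad s⁻¹

Δρ = 998.88 − 998.46 = 0.42 kg m⁻³ over Δz = 114.7 − 76 = 38.7 m.
N² = (9.8/998.67) × (0.42/38.7) = 1.0650 × 10⁻⁴ s⁻².
N = √(1.0650 × 10⁻⁴) = 0.010320 rad s⁻¹ ≈ 0.0103 rad s⁻¹.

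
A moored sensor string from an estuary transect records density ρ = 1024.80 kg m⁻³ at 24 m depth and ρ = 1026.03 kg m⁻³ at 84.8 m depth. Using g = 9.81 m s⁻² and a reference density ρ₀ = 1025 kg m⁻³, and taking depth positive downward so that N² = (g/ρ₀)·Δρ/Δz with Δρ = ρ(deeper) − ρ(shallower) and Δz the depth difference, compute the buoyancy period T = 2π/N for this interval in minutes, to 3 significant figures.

Δρ = 1026.03 − 1024.80 = 1.23 kg m⁻³ over Δz = 84.8 − 24 = 60.8 m.
N² = (9.81/1025) × (1.23/60.8) = 1.9362 × 10⁻⁴ s⁻².
N = √(1.9362 × 10⁻⁴) = 0.013915 rad s⁻¹, so T = 2π/N = 451.54 s = 7.5257 min ≈ 7.53 min.
A positive N² confirms static stability across the interval.

7.53 min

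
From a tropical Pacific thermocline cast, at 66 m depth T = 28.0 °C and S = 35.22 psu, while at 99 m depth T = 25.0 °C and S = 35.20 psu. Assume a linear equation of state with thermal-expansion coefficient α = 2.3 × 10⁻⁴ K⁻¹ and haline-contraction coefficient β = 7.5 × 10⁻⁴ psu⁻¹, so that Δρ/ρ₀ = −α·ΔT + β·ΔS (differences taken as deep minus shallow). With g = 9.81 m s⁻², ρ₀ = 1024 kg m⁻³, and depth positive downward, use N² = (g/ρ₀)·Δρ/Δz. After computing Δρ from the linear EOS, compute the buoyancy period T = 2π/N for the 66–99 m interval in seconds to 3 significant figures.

444 s

ΔT = -3.0 K, ΔS = -0.02 psu (deep − shallow).
Δρ/ρ₀ = −αΔT + βΔS = 6.90 × 10⁻⁴ − 1.50 × 10⁻⁵ = 6.75 × 10⁻⁴, so Δρ ≈ 0.6912 kg m⁻³.
N² = (g/ρ₀)·Δρ/Δz = g·(Δρ/ρ₀)/Δz = 9.81 × 6.75 × 10⁻⁴ / 33 = 2.0066 × 10⁻⁴ s⁻².
N = √(2.0066 × 10⁻⁴) = 0.014165 rad s⁻¹ → T = 2π/N = 443.57 s ≈ 444 s.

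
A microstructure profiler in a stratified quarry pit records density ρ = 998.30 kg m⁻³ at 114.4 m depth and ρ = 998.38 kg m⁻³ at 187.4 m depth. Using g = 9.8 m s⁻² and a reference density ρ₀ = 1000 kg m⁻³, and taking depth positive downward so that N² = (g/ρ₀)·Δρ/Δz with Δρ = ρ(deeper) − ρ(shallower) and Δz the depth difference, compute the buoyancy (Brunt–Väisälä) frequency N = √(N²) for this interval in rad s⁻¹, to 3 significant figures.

3.28 × 10⁻³ rad s⁻¹

Δρ = 998.38 − 998.30 = 0.08 kg m⁻³ over Δz = 187.4 − 114.4 = 73 m.
N² = (9.8/1000) × (0.08/73) = 1.0740 × 10⁻⁵ s⁻².
N = √(1.0740 × 10⁻⁵) = 3.2772 × 10⁻³ rad s⁻¹ ≈ 3.28 × 10⁻³ rad s⁻¹.
A positive N² confirms static stability across the interval.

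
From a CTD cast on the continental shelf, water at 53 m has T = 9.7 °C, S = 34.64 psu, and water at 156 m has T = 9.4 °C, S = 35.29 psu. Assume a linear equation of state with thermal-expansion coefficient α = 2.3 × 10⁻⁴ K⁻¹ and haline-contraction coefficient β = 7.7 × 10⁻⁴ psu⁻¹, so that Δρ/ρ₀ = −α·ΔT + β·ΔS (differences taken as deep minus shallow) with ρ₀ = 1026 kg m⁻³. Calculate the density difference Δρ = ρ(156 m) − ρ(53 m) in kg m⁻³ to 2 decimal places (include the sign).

ΔT = -0.3 K, ΔS = +0.65 psu (deep − shallow).
Δρ/ρ₀ = −(2.3 × 10⁻⁴)(-0.3) + (7.7 × 10⁻⁴)(+0.65) = 5.695 × 10⁻⁴.
Δρ = 1026 × (5.695 × 10⁻⁴) = +0.58 kg m⁻³.
Positive Δρ: denser below, stable.

+0.58 kg m⁻³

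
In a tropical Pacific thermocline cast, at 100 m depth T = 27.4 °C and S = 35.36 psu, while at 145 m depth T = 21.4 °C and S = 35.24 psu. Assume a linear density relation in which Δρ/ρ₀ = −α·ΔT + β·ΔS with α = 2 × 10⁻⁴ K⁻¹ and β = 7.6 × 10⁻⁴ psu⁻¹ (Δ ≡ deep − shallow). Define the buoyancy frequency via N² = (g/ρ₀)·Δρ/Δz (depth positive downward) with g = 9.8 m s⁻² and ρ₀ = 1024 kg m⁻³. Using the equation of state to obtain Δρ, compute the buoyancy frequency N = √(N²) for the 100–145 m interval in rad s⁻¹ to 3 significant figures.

0.0155 rad s⁻¹

ΔT = -6.0 K, ΔS = -0.12 psu (deep − shallow).
Δρ/ρ₀ = −αΔT + βΔS = 1.20 × 10⁻³ − 9.12 × 10⁻⁵ = 1.1088 × 10⁻³, so Δρ ≈ 1.135 kg m⁻³.
N² = (g/ρ₀)·Δρ/Δz = g·(Δρ/ρ₀)/Δz = 9.8 × 1.1088 × 10⁻³ / 45 = 2.4147 × 10⁻⁴ s⁻².
N = √(2.4147 × 10⁻⁴) = 0.015539 rad s⁻¹ ≈ 0.0155 rad s⁻¹.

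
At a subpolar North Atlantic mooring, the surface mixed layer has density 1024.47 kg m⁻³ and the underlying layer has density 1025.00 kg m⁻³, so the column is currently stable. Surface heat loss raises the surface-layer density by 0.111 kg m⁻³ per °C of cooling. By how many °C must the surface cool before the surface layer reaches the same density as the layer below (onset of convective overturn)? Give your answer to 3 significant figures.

Density deficit of the surface layer: 1025.00 − 1024.47 = 0.53 kg m⁻³.
Required change = 0.53 / 0.111 = 4.77 °C.

4.77 °C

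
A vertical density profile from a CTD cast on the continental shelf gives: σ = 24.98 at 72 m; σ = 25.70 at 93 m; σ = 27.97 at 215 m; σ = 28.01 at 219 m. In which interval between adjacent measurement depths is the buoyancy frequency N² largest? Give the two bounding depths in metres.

72–93 m

Compute the density gradient over each adjacent pair:
  72–93 m: Δρ/Δz = 0.72/21 = 0.034 kg m⁻⁴
  93–215 m: Δρ/Δz = 2.27/122 = 0.019 kg m⁻⁴
  215–219 m: Δρ/Δz = 0.04/4 = 0.010 kg m⁻⁴
The largest gradient is in the 72–93 m interval — the pycnocline.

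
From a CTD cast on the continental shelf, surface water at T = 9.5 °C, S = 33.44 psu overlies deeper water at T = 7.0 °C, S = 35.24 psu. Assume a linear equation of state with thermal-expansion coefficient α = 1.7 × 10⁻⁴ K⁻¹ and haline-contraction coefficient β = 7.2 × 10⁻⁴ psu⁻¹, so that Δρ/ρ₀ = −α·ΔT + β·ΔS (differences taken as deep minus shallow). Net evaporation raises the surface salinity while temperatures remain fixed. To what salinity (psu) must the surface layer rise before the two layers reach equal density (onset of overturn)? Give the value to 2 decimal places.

Neutral buoyancy requires −α(T_deep − T_surf) + β(S_deep − S_surf′) = 0.
S_surf′ = S_deep − (α/β)·ΔT = 35.24 − (1.7 × 10⁻⁴/7.2 × 10⁻⁴)·(-2.5) = 35.8303 psu.
Increase required: 35.8303 − 33.44 = 2.3903 psu.

35.83 psu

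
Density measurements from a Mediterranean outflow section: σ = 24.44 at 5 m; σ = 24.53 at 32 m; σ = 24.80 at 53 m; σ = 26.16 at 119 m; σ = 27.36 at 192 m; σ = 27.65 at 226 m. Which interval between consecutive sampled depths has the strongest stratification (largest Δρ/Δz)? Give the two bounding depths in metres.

53–119 m

Compute the density gradient over each adjacent pair:
  5–32 m: Δρ/Δz = 0.09/27 = 3.3 × 10⁻³ kg m⁻⁴
  32–53 m: Δρ/Δz = 0.27/21 = 0.013 kg m⁻⁴
  53–119 m: Δρ/Δz = 1.36/66 = 0.021 kg m⁻⁴
  119–192 m: Δρ/Δz = 1.20/73 = 0.016 kg m⁻⁴
  192–226 m: Δρ/Δz = 0.29/34 = 8.5 × 10⁻³ kg m⁻⁴
The largest gradient is in the 53–119 m interval — the pycnocline.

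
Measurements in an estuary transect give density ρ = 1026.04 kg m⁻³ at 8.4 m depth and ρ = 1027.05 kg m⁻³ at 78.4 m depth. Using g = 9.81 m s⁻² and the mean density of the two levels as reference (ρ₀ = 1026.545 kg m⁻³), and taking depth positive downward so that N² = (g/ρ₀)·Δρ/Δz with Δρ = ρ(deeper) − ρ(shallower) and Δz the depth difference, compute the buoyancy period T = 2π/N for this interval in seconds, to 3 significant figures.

Δρ = 1027.05 − 1026.04 = 1.01 kg m⁻³ over Δz = 78.4 − 8.4 = 70 m.
N² = (9.81/1026.545) × (1.01/70) = 1.3788 × 10⁻⁴ s⁻².
N = √(1.3788 × 10⁻⁴) = 0.011742 rad s⁻¹, so T = 2π/N = 535.10 s ≈ 535 s.
Since Δρ > 0 the layer is stably stratified.

535 s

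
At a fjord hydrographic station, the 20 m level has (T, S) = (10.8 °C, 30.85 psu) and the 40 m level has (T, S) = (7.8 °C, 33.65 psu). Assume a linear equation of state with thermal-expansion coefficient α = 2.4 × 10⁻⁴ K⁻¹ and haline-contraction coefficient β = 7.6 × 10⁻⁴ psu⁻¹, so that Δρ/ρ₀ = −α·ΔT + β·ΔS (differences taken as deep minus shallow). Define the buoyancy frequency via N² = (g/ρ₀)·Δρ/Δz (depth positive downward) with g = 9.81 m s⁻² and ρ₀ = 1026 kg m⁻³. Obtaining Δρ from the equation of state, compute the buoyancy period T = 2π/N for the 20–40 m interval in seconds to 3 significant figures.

ΔT = -3.0 K, ΔS = +2.80 psu (deep − shallow).
Δρ/ρ₀ = −αΔT + βΔS = 7.20 × 10⁻⁴ + 2.128 × 10⁻³ = 2.848 × 10⁻³, so Δρ ≈ 2.922 kg m⁻³.
N² = (g/ρ₀)·Δρ/Δz = g·(Δρ/ρ₀)/Δz = 9.81 × 2.848 × 10⁻³ / 20 = 1.3969 × 10⁻³ s⁻².
N = √(1.3969 × 10⁻³) = 0.037375 rad s⁻¹ → T = 2π/N = 168.11 s ≈ 168 s.

168 s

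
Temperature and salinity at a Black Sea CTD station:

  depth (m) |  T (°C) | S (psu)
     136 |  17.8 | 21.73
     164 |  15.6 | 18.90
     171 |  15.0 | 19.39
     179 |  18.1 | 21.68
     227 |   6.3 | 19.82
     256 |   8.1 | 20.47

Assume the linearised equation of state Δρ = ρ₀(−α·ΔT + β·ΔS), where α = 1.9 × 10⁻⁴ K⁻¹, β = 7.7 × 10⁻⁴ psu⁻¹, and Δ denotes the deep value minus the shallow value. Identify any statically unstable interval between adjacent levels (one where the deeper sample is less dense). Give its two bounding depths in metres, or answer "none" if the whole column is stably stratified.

Evaluate Δρ/ρ₀ = −αΔT + βΔS across each adjacent pair:
  136–164 m: −αΔT+βΔS = −(1.9 × 10⁻⁴)(-2.2)+(7.7 × 10⁻⁴)(-2.83) = -1.8 × 10⁻³ → UNSTABLE
  164–171 m: −αΔT+βΔS = −(1.9 × 10⁻⁴)(-0.6)+(7.7 × 10⁻⁴)(+0.49) = 4.9 × 10⁻⁴ → stable
  171–179 m: −αΔT+βΔS = −(1.9 × 10⁻⁴)(+3.1)+(7.7 × 10⁻⁴)(+2.29) = 1.2 × 10⁻³ → stable
  179–227 m: −αΔT+βΔS = −(1.9 × 10⁻⁴)(-11.8)+(7.7 × 10⁻⁴)(-1.86) = 8.1 × 10⁻⁴ → stable
  227–256 m: −αΔT+βΔS = −(1.9 × 10⁻⁴)(+1.8)+(7.7 × 10⁻⁴)(+0.65) = 1.6 × 10⁻⁴ → stable
The 136–164 m interval has Δρ < 0: lighter water underlies denser water.

136–164 m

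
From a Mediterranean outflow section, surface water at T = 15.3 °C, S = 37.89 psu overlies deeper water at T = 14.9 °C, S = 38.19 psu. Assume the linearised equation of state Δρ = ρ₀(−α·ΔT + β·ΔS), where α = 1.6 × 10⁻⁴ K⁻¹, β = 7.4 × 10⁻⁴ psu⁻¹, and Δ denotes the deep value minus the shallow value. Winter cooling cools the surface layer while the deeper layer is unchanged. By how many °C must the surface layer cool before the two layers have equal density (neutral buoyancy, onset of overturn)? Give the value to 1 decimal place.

Neutral buoyancy requires Δρ = 0, i.e. −α(T_deep − T_surf′) + β(S_deep − S_surf) = 0.
T_surf′ = T_deep − (β/α)·ΔS = 14.9 − (7.4 × 10⁻⁴/1.6 × 10⁻⁴)·(+0.30) = 13.513 °C.
Cooling required: 15.3 − (13.513) = 1.787 °C.

1.8 °C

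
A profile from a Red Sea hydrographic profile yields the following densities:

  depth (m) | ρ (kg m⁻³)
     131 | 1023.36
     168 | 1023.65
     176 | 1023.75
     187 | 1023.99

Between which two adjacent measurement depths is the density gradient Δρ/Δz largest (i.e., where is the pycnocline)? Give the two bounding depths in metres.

176–187 m

Compute the density gradient over each adjacent pair:
  131–168 m: Δρ/Δz = 0.29/37 = 7.8 × 10⁻³ kg m⁻⁴
  168–176 m: Δρ/Δz = 0.10/8 = 0.013 kg m⁻⁴
  176–187 m: Δρ/Δz = 0.24/11 = 0.022 kg m⁻⁴
The largest gradient is in the 176–187 m interval — the pycnocline.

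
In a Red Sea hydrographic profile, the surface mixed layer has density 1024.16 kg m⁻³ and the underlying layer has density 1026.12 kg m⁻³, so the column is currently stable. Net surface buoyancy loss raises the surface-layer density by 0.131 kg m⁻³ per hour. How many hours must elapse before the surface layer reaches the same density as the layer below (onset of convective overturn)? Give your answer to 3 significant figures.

15.0 hours

Density deficit of the surface layer: 1026.12 − 1024.16 = 1.96 kg m⁻³.
Required change = 1.96 / 0.131 = 15.0 hours.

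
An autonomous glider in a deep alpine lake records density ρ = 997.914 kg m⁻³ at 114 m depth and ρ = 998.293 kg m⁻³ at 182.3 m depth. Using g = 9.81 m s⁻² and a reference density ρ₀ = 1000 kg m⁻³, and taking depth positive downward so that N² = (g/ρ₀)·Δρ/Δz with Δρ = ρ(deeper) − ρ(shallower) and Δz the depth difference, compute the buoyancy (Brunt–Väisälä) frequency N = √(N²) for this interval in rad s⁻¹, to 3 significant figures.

Δρ = 998.293 − 997.914 = 0.379 kg m⁻³ over Δz = 182.3 − 114 = 68.3 m.
N² = (9.81/1000) × (0.379/68.3) = 5.4436 × 10⁻⁵ s⁻².
N = √(5.4436 × 10⁻⁵) = 7.3781 × 10⁻³ rad s⁻¹ ≈ 7.38 × 10⁻³ rad s⁻¹.

7.38 × 10⁻³ rad s⁻¹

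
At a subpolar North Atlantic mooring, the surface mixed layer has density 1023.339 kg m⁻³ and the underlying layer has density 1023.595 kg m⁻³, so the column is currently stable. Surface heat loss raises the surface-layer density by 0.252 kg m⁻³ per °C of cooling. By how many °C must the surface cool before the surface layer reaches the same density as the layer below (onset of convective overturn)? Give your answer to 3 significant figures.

Density deficit of the surface layer: 1023.595 − 1023.339 = 0.256 kg m⁻³.
Required change = 0.256 / 0.252 = 1.02 °C.

1.02 °C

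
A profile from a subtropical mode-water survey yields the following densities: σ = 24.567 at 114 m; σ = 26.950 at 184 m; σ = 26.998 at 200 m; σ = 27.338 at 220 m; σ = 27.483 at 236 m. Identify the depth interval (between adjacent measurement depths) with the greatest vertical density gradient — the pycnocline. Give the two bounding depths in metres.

Compute the density gradient over each adjacent pair:
  114–184 m: Δρ/Δz = 2.383/70 = 0.034 kg m⁻⁴
  184–200 m: Δρ/Δz = 0.048/16 = 3.0 × 10⁻³ kg m⁻⁴
  200–220 m: Δρ/Δz = 0.340/20 = 0.017 kg m⁻⁴
  220–236 m: Δρ/Δz = 0.145/16 = 9.1 × 10⁻³ kg m⁻⁴
The largest gradient is in the 114–184 m interval — the pycnocline.

114–184 m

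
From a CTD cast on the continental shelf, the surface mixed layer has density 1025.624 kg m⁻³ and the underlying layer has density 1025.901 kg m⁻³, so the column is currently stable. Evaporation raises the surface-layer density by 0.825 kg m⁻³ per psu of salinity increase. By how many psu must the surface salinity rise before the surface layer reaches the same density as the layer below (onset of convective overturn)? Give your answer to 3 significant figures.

0.336 psu

Density deficit of the surface layer: 1025.901 − 1025.624 = 0.277 kg m⁻³.
Required change = 0.277 / 0.825 = 0.336 psu.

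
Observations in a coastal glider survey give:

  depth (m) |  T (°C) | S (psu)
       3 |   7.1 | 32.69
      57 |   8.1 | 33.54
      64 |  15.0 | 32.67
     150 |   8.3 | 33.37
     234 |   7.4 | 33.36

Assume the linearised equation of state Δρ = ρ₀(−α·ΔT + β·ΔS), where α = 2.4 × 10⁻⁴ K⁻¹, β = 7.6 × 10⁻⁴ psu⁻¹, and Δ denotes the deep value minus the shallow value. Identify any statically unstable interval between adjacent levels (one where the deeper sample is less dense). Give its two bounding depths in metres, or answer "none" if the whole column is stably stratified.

Evaluate Δρ/ρ₀ = −αΔT + βΔS across each adjacent pair:
  3–57 m: −αΔT+βΔS = −(2.4 × 10⁻⁴)(+1.0)+(7.6 × 10⁻⁴)(+0.85) = 4.1 × 10⁻⁴ → stable
  57–64 m: −αΔT+βΔS = −(2.4 × 10⁻⁴)(+6.9)+(7.6 × 10⁻⁴)(-0.87) = -2.3 × 10⁻³ → UNSTABLE
  64–150 m: −αΔT+βΔS = −(2.4 × 10⁻⁴)(-6.7)+(7.6 × 10⁻⁴)(+0.70) = 2.1 × 10⁻³ → stable
  150–234 m: −αΔT+βΔS = −(2.4 × 10⁻⁴)(-0.9)+(7.6 × 10⁻⁴)(-0.01) = 2.1 × 10⁻⁴ → stable
The 57–64 m interval has Δρ < 0: lighter water underlies denser water.

57–64 m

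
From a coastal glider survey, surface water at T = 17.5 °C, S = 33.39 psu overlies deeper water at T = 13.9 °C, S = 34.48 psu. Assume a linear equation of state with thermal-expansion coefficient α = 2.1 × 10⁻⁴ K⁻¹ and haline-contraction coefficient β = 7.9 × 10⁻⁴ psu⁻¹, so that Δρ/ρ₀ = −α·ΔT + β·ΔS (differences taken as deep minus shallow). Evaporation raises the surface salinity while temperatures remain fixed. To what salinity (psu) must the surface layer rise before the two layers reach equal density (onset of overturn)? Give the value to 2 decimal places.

35.44 psu

Neutral buoyancy requires −α(T_deep − T_surf) + β(S_deep − S_surf′) = 0.
S_surf′ = S_deep − (α/β)·ΔT = 34.48 − (2.1 × 10⁻⁴/7.9 × 10⁻⁴)·(-3.6) = 35.4370 psu.
Increase required: 35.4370 − 33.39 = 2.0470 psu.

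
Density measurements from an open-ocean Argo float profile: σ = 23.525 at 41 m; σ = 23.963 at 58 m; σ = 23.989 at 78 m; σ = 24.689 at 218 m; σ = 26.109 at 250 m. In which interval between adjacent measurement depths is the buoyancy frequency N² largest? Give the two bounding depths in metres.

218–250 m

Compute the density gradient over each adjacent pair:
  41–58 m: Δρ/Δz = 0.438/17 = 0.026 kg m⁻⁴
  58–78 m: Δρ/Δz = 0.026/20 = 1.3 × 10⁻³ kg m⁻⁴
  78–218 m: Δρ/Δz = 0.700/140 = 5.0 × 10⁻³ kg m⁻⁴
  218–250 m: Δρ/Δz = 1.420/32 = 0.044 kg m⁻⁴
The largest gradient is in the 218–250 m interval — the pycnocline.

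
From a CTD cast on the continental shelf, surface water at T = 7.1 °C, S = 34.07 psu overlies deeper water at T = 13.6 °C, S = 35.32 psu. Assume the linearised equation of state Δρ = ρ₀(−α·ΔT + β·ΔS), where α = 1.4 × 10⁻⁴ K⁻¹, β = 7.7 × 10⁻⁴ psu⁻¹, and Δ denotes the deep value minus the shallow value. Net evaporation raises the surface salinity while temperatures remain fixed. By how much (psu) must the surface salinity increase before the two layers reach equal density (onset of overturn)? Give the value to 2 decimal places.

0.07 psu

Neutral buoyancy requires −α(T_deep − T_surf) + β(S_deep − S_surf′) = 0.
S_surf′ = S_deep − (α/β)·ΔT = 35.32 − (1.4 × 10⁻⁴/7.7 × 10⁻⁴)·(+6.5) = 34.1382 psu.
Increase required: 34.1382 − 34.07 = 0.0682 psu.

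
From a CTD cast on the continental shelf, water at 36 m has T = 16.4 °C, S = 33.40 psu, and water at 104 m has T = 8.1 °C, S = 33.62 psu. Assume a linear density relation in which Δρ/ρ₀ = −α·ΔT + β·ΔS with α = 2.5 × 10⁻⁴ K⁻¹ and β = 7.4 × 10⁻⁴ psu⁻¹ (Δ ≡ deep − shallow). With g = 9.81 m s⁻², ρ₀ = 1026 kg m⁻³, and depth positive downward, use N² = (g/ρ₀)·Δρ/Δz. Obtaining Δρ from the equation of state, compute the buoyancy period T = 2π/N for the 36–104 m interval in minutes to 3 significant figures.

5.83 min

ΔT = -8.3 K, ΔS = +0.22 psu (deep − shallow).
Δρ/ρ₀ = −αΔT + βΔS = 2.075 × 10⁻³ + 1.628 × 10⁻⁴ = 2.2378 × 10⁻³, so Δρ ≈ 2.296 kg m⁻³.
N² = (g/ρ₀)·Δρ/Δz = g·(Δρ/ρ₀)/Δz = 9.81 × 2.2378 × 10⁻³ / 68 = 3.2284 × 10⁻⁴ s⁻².
N = √(3.2284 × 10⁻⁴) = 0.017968 rad s⁻¹ → T = 2π/N = 349.69 s = 5.8282 min ≈ 5.83 min.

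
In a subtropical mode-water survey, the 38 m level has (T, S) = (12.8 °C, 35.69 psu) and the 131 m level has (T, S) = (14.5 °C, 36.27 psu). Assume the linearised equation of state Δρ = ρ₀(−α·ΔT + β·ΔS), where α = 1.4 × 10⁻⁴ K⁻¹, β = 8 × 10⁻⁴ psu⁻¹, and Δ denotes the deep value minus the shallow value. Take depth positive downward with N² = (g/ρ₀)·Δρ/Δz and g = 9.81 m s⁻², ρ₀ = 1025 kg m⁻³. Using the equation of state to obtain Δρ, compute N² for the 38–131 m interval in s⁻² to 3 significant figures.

ΔT = +1.7 K, ΔS = +0.58 psu (deep − shallow).
Δρ/ρ₀ = −αΔT + βΔS = -2.38 × 10⁻⁴ + 4.64 × 10⁻⁴ = 2.26 × 10⁻⁴, so Δρ ≈ 0.2317 kg m⁻³.
N² = (g/ρ₀)·Δρ/Δz = g·(Δρ/ρ₀)/Δz = 9.81 × 2.26 × 10⁻⁴ / 93 = 2.3839 × 10⁻⁵ s⁻² ≈ 2.38 × 10⁻⁵ s⁻².

2.38 × 10⁻⁵ s⁻²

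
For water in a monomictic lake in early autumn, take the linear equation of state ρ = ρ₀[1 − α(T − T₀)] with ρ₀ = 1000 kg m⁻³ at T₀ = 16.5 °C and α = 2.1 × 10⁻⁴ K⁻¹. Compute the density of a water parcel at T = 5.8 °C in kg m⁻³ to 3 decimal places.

1002.247 kg m⁻³

T − T₀ = -10.7 K.
Bracket = 1 − α·(-10.7) = 1 + (2.247 × 10⁻³) = 1.0022470.
ρ = 1000 × 1.0022470 = 1002.247 kg m⁻³.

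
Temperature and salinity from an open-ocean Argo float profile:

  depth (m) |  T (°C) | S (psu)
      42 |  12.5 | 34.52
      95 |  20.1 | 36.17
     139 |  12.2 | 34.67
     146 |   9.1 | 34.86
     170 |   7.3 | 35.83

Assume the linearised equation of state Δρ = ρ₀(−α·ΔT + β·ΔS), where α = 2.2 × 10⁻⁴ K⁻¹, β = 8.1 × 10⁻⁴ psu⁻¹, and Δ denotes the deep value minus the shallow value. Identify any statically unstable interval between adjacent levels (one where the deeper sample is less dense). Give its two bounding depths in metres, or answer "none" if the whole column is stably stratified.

42–95 m

Evaluate Δρ/ρ₀ = −αΔT + βΔS across each adjacent pair:
  42–95 m: −αΔT+βΔS = −(2.2 × 10⁻⁴)(+7.6)+(8.1 × 10⁻⁴)(+1.65) = -3.4 × 10⁻⁴ → UNSTABLE
  95–139 m: −αΔT+βΔS = −(2.2 × 10⁻⁴)(-7.9)+(8.1 × 10⁻⁴)(-1.50) = 5.2 × 10⁻⁴ → stable
  139–146 m: −αΔT+βΔS = −(2.2 × 10⁻⁴)(-3.1)+(8.1 × 10⁻⁴)(+0.19) = 8.4 × 10⁻⁴ → stable
  146–170 m: −αΔT+βΔS = −(2.2 × 10⁻⁴)(-1.8)+(8.1 × 10⁻⁴)(+0.97) = 1.2 × 10⁻³ → stable
The 42–95 m interval has Δρ < 0: lighter water underlies denser water.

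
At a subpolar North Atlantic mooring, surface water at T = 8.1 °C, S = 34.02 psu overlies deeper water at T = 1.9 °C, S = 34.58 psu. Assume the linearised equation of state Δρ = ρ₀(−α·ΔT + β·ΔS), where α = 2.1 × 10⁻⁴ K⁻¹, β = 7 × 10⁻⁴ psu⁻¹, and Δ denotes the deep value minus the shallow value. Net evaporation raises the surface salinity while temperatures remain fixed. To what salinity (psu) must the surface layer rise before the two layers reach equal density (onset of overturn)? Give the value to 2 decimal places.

36.44 psu

Neutral buoyancy requires −α(T_deep − T_surf) + β(S_deep − S_surf′) = 0.
S_surf′ = S_deep − (α/β)·ΔT = 34.58 − (2.1 × 10⁻⁴/7 × 10⁻⁴)·(-6.2) = 36.4400 psu.
Increase required: 36.4400 − 34.02 = 2.4200 psu.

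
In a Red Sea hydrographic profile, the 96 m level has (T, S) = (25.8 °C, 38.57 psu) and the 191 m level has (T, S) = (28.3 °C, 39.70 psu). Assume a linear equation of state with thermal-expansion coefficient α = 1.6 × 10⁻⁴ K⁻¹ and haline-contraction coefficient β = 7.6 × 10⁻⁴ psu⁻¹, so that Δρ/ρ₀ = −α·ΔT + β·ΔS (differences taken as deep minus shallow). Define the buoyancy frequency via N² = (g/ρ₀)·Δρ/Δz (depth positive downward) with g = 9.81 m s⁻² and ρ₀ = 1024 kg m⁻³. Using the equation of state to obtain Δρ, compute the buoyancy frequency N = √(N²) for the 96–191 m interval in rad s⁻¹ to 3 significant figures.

6.88 × 10⁻³ rad s⁻¹

ΔT = +2.5 K, ΔS = +1.13 psu (deep − shallow).
Δρ/ρ₀ = −αΔT + βΔS = -4.00 × 10⁻⁴ + 8.588 × 10⁻⁴ = 4.588 × 10⁻⁴, so Δρ ≈ 0.4698 kg m⁻³.
N² = (g/ρ₀)·Δρ/Δz = g·(Δρ/ρ₀)/Δz = 9.81 × 4.588 × 10⁻⁴ / 95 = 4.7377 × 10⁻⁵ s⁻².
N = √(4.7377 × 10⁻⁵) = 6.8831 × 10⁻³ rad s⁻¹ ≈ 6.88 × 10⁻³ rad s⁻¹.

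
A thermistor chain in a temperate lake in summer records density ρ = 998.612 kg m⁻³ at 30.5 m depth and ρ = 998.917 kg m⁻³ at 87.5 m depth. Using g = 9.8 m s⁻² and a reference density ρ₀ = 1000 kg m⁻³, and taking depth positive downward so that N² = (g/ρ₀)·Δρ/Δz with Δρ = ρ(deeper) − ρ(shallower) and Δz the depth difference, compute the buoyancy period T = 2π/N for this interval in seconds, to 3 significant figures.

Δρ = 998.917 − 998.612 = 0.305 kg m⁻³ over Δz = 87.5 − 30.5 = 57 m.
N² = (9.8/1000) × (0.305/57) = 5.2439 × 10⁻⁵ s⁻².
N = √(5.2439 × 10⁻⁵) = 7.2415 × 10⁻³ rad s⁻¹, so T = 2π/N = 867.66 s ≈ 868 s.

868 s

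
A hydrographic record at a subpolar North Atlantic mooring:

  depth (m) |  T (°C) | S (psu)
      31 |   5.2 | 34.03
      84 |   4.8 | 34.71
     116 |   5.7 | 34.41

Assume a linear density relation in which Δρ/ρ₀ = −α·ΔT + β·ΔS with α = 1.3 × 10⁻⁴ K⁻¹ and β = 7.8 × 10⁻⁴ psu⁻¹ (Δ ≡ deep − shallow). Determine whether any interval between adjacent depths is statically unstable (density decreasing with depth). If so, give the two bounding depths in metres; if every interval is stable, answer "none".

84–116 m

Evaluate Δρ/ρ₀ = −αΔT + βΔS across each adjacent pair:
  31–84 m: −αΔT+βΔS = −(1.3 × 10⁻⁴)(-0.4)+(7.8 × 10⁻⁴)(+0.68) = 5.8 × 10⁻⁴ → stable
  84–116 m: −αΔT+βΔS = −(1.3 × 10⁻⁴)(+0.9)+(7.8 × 10⁻⁴)(-0.30) = -3.5 × 10⁻⁴ → UNSTABLE
The 84–116 m interval has Δρ < 0: lighter water underlies denser water.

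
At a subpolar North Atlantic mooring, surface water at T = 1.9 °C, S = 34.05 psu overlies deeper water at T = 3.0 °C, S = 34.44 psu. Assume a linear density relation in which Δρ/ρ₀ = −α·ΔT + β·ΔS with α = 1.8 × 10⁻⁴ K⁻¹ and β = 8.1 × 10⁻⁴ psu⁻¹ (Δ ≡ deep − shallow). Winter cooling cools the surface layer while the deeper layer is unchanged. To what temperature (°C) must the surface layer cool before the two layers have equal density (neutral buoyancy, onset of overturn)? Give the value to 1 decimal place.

1.2 °C

Neutral buoyancy requires Δρ = 0, i.e. −α(T_deep − T_surf′) + β(S_deep − S_surf) = 0.
T_surf′ = T_deep − (β/α)·ΔS = 3.0 − (8.1 × 10⁻⁴/1.8 × 10⁻⁴)·(+0.39) = 1.245 °C.
Cooling required: 1.9 − (1.245) = 0.655 °C.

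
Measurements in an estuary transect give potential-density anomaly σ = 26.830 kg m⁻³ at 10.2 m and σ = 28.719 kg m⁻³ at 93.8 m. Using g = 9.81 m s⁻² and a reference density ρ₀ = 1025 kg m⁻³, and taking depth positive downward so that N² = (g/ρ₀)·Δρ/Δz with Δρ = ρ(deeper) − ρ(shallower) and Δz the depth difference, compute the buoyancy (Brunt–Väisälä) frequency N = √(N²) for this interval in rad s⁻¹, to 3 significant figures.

0.0147 rad s⁻¹

Δρ = 1028.719 − 1026.830 = 1.889 kg m⁻³ over Δz = 93.8 − 10.2 = 83.6 m.
N² = (9.81/1025) × (1.889/83.6) = 2.1626 × 10⁻⁴ s⁻².
N = √(2.1626 × 10⁻⁴) = 0.014706 rad s⁻¹ ≈ 0.0147 rad s⁻¹.
A positive N² confirms static stability across the interval.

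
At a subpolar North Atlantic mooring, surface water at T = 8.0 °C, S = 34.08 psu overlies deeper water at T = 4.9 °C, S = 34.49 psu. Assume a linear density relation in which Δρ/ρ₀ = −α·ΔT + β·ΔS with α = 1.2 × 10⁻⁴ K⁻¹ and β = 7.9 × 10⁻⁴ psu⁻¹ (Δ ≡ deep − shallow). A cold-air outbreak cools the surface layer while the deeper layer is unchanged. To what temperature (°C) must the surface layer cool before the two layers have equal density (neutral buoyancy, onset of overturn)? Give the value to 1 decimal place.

2.2 °C

Neutral buoyancy requires Δρ = 0, i.e. −α(T_deep − T_surf′) + β(S_deep − S_surf) = 0.
T_surf′ = T_deep − (β/α)·ΔS = 4.9 − (7.9 × 10⁻⁴/1.2 × 10⁻⁴)·(+0.41) = 2.201 °C.
Cooling required: 8.0 − (2.201) = 5.799 °C.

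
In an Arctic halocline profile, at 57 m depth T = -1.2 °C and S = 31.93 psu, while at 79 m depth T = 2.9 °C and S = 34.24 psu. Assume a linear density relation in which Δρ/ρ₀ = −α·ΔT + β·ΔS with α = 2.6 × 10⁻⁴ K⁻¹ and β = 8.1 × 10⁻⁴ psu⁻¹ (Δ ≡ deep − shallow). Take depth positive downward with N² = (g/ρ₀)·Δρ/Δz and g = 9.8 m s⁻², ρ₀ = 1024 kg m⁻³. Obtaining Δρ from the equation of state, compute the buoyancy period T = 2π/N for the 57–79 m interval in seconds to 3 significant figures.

ΔT = +4.1 K, ΔS = +2.31 psu (deep − shallow).
Δρ/ρ₀ = −αΔT + βΔS = -1.066 × 10⁻³ + 1.8711 × 10⁻³ = 8.051 × 10⁻⁴, so Δρ ≈ 0.8244 kg m⁻³.
N² = (g/ρ₀)·Δρ/Δz = g·(Δρ/ρ₀)/Δz = 9.8 × 8.051 × 10⁻⁴ / 22 = 3.5864 × 10⁻⁴ s⁻².
N = √(3.5864 × 10⁻⁴) = 0.018938 rad s⁻¹ → T = 2π/N = 331.78 s ≈ 332 s.

332 s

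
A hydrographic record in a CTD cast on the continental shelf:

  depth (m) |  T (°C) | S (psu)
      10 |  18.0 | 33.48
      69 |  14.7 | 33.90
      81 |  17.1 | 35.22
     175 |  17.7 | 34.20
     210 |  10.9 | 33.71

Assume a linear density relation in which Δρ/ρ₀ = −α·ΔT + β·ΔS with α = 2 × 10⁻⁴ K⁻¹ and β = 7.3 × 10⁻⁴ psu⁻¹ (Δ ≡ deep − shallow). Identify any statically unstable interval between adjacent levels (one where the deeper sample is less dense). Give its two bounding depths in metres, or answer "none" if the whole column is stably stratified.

Evaluate Δρ/ρ₀ = −αΔT + βΔS across each adjacent pair:
  10–69 m: −αΔT+βΔS = −(2 × 10⁻⁴)(-3.3)+(7.3 × 10⁻⁴)(+0.42) = 9.7 × 10⁻⁴ → stable
  69–81 m: −αΔT+βΔS = −(2 × 10⁻⁴)(+2.4)+(7.3 × 10⁻⁴)(+1.32) = 4.8 × 10⁻⁴ → stable
  81–175 m: −αΔT+βΔS = −(2 × 10⁻⁴)(+0.6)+(7.3 × 10⁻⁴)(-1.02) = -8.6 × 10⁻⁴ → UNSTABLE
  175–210 m: −αΔT+βΔS = −(2 × 10⁻⁴)(-6.8)+(7.3 × 10⁻⁴)(-0.49) = 1.0 × 10⁻³ → stable
The 81–175 m interval has Δρ < 0: lighter water underlies denser water.

81–175 m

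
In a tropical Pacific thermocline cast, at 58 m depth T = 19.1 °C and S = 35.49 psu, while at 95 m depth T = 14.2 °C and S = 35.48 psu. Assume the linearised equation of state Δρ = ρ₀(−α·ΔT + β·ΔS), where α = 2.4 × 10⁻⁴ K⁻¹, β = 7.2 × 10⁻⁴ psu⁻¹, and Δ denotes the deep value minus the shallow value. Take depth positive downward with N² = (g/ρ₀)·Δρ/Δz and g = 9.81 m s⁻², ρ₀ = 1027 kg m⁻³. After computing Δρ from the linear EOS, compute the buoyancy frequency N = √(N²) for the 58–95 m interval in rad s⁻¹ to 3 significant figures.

ΔT = -4.9 K, ΔS = -0.01 psu (deep − shallow).
Δρ/ρ₀ = −αΔT + βΔS = 1.176 × 10⁻³ − 7.20 × 10⁻⁶ = 1.1688 × 10⁻³, so Δρ ≈ 1.200 kg m⁻³.
N² = (g/ρ₀)·Δρ/Δz = g·(Δρ/ρ₀)/Δz = 9.81 × 1.1688 × 10⁻³ / 37 = 3.0989 × 10⁻⁴ s⁻².
N = √(3.0989 × 10⁻⁴) = 0.017604 rad s⁻¹ ≈ 0.0176 rad s⁻¹.

0.0176 rad s⁻¹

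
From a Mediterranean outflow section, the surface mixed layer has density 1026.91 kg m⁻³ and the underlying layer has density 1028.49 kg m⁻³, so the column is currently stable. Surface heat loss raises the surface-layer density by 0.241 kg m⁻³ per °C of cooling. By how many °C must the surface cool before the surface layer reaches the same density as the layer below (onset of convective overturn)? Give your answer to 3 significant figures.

Density deficit of the surface layer: 1028.49 − 1026.91 = 1.58 kg m⁻³.
Required change = 1.58 / 0.241 = 6.56 °C.

6.56 °C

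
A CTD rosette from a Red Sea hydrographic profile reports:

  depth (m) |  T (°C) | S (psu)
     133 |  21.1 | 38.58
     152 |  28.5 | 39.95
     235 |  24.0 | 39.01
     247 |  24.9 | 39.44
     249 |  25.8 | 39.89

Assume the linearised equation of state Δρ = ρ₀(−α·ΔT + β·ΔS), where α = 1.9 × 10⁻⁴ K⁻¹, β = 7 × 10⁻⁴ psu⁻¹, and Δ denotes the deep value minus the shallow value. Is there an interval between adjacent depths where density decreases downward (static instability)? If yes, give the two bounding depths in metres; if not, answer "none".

133–152 m

Evaluate Δρ/ρ₀ = −αΔT + βΔS across each adjacent pair:
  133–152 m: −αΔT+βΔS = −(1.9 × 10⁻⁴)(+7.4)+(7 × 10⁻⁴)(+1.37) = -4.5 × 10⁻⁴ → UNSTABLE
  152–235 m: −αΔT+βΔS = −(1.9 × 10⁻⁴)(-4.5)+(7 × 10⁻⁴)(-0.94) = 2.0 × 10⁻⁴ → stable
  235–247 m: −αΔT+βΔS = −(1.9 × 10⁻⁴)(+0.9)+(7 × 10⁻⁴)(+0.43) = 1.3 × 10⁻⁴ → stable
  247–249 m: −αΔT+βΔS = −(1.9 × 10⁻⁴)(+0.9)+(7 × 10⁻⁴)(+0.45) = 1.4 × 10⁻⁴ → stable
The 133–152 m interval has Δρ < 0: lighter water underlies denser water.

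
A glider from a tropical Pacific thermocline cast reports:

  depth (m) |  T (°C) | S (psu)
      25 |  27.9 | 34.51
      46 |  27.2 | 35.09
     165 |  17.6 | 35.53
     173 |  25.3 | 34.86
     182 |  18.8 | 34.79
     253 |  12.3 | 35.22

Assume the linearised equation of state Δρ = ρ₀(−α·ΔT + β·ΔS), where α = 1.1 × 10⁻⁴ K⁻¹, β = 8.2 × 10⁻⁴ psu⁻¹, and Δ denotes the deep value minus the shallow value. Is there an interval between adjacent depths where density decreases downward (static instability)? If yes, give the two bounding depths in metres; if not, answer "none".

165–173 m

Evaluate Δρ/ρ₀ = −αΔT + βΔS across each adjacent pair:
  25–46 m: −αΔT+βΔS = −(1.1 × 10⁻⁴)(-0.7)+(8.2 × 10⁻⁴)(+0.58) = 5.5 × 10⁻⁴ → stable
  46–165 m: −αΔT+βΔS = −(1.1 × 10⁻⁴)(-9.6)+(8.2 × 10⁻⁴)(+0.44) = 1.4 × 10⁻³ → stable
  165–173 m: −αΔT+βΔS = −(1.1 × 10⁻⁴)(+7.7)+(8.2 × 10⁻⁴)(-0.67) = -1.4 × 10⁻³ → UNSTABLE
  173–182 m: −αΔT+βΔS = −(1.1 × 10⁻⁴)(-6.5)+(8.2 × 10⁻⁴)(-0.07) = 6.6 × 10⁻⁴ → stable
  182–253 m: −αΔT+βΔS = −(1.1 × 10⁻⁴)(-6.5)+(8.2 × 10⁻⁴)(+0.43) = 1.1 × 10⁻³ → stable
The 165–173 m interval has Δρ < 0: lighter water underlies denser water.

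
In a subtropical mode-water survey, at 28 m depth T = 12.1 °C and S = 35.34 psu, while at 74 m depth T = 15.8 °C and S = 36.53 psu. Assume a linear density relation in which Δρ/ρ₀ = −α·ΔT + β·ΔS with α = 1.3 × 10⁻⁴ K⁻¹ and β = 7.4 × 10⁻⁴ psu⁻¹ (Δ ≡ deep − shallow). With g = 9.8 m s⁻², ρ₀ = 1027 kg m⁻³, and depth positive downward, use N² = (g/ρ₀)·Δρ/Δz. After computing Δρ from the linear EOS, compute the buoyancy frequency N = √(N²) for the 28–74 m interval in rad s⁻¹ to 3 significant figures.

ΔT = +3.7 K, ΔS = +1.19 psu (deep − shallow).
Δρ/ρ₀ = −αΔT + βΔS = -4.81 × 10⁻⁴ + 8.806 × 10⁻⁴ = 3.996 × 10⁻⁴, so Δρ ≈ 0.4104 kg m⁻³.
N² = (g/ρ₀)·Δρ/Δz = g·(Δρ/ρ₀)/Δz = 9.8 × 3.996 × 10⁻⁴ / 46 = 8.5132 × 10⁻⁵ s⁻².
N = √(8.5132 × 10⁻⁵) = 9.2267 × 10⁻³ rad s⁻¹ ≈ 9.23 × 10⁻³ rad s⁻¹.

9.23 × 10⁻³ rad s⁻¹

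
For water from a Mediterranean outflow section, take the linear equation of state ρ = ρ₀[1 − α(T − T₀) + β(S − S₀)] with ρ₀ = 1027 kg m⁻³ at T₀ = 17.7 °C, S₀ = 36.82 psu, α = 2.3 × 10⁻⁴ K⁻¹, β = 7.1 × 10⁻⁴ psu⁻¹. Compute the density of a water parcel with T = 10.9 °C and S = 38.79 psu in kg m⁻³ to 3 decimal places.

T − T₀ = -6.8 K, S − S₀ = +1.97 psu.
Bracket = 1 − α·(-6.8) + β·(+1.97) = 1 + (2.9627 × 10⁻³) = 1.0029627.
ρ = 1027 × 1.0029627 = 1030.043 kg m⁻³.

1030.043 kg m⁻³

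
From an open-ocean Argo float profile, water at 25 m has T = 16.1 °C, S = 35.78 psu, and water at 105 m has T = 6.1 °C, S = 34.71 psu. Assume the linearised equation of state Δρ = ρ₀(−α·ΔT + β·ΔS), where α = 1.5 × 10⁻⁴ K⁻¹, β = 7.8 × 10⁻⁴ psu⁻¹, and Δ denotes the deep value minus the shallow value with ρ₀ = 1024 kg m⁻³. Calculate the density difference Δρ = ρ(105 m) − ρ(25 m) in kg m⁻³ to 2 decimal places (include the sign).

ΔT = -10.0 K, ΔS = -1.07 psu (deep − shallow).
Δρ/ρ₀ = −(1.5 × 10⁻⁴)(-10.0) + (7.8 × 10⁻⁴)(-1.07) = 6.654 × 10⁻⁴.
Δρ = 1024 × (6.654 × 10⁻⁴) = +0.68 kg m⁻³.
Positive Δρ: denser below, stable.

+0.68 kg m⁻³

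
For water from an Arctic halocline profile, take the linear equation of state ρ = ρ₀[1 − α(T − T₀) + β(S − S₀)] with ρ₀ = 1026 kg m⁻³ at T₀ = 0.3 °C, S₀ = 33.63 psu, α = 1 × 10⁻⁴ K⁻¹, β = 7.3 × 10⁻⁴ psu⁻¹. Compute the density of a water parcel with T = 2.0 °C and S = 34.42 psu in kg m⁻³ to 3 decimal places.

T − T₀ = +1.7 K, S − S₀ = +0.79 psu.
Bracket = 1 − α·(+1.7) + β·(+0.79) = 1 + (4.067 × 10⁻⁴) = 1.0004067.
ρ = 1026 × 1.0004067 = 1026.417 kg m⁻³.

1026.417 kg m⁻³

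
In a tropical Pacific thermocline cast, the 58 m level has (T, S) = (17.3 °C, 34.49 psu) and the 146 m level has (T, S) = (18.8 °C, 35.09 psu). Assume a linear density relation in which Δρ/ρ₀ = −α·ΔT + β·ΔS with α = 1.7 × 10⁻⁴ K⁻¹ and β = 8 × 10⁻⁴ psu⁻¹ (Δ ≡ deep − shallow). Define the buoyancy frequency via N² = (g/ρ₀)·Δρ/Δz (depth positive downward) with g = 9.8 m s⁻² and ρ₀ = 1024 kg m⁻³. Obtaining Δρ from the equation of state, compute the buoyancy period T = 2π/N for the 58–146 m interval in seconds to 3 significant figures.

ΔT = +1.5 K, ΔS = +0.60 psu (deep − shallow).
Δρ/ρ₀ = −αΔT + βΔS = -2.55 × 10⁻⁴ + 4.80 × 10⁻⁴ = 2.25 × 10⁻⁴, so Δρ ≈ 0.2304 kg m⁻³.
N² = (g/ρ₀)·Δρ/Δz = g·(Δρ/ρ₀)/Δz = 9.8 × 2.25 × 10⁻⁴ / 88 = 2.5057 × 10⁻⁵ s⁻².
N = √(2.5057 × 10⁻⁵) = 5.0057 × 10⁻³ rad s⁻¹ → T = 2π/N = 1.2552 × 10³ s ≈ 1.26 × 10³ s.

1.26 × 10³ s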